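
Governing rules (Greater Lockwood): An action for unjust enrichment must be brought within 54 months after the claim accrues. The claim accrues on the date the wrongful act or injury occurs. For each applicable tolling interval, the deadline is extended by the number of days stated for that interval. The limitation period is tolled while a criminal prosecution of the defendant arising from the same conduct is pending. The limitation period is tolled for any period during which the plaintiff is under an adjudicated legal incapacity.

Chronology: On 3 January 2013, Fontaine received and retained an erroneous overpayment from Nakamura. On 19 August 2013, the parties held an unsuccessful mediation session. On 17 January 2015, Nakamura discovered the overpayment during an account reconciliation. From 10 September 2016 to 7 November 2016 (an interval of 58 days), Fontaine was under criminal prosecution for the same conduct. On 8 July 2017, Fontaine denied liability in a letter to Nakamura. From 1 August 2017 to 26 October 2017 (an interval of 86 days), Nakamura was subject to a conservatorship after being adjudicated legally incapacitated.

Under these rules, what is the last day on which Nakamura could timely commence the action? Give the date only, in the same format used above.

24 November 2017

Because the rule ties accrual to occurrence, the claim accrued on 3 January 2013, not on the 17 January 2015 discovery date.
The untolled deadline — 54 months after 3 January 2013 — is 3 July 2017.
The pending criminal prosecution from 10 September 2016 to 7 November 2016 tolled the period for 58 days, extending the deadline to 30 August 2017.
The period was tolled for 86 days by the plaintiff's legal incapacity (1 August 2017 to 26 October 2017), pushing the deadline to 24 November 2017.
The other events in the timeline have no effect on the limitation period under the stated rules.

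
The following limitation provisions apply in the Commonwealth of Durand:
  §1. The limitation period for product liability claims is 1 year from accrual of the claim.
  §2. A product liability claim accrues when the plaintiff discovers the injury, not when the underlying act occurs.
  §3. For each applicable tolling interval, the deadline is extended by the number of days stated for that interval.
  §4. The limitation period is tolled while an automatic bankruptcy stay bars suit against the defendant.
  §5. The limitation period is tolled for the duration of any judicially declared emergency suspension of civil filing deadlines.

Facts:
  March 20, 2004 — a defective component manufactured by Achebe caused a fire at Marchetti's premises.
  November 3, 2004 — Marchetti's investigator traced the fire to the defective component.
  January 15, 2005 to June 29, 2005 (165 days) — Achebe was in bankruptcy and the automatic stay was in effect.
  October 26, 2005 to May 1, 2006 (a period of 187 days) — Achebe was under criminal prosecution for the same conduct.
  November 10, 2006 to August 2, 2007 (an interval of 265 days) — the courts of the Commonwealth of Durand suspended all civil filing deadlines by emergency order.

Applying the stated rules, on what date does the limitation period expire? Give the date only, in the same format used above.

April 17, 2006

Under the discovery rule, the claim accrued on November 3, 2004, when Marchetti discovered the injury — not on the March 20, 2004 date of the underlying act.
Adding the 1 year base period to November 3, 2004 gives a deadline of November 3, 2005, before any tolling.
The automatic bankruptcy stay from January 15, 2005 to June 29, 2005 tolled the period for 165 days, extending the deadline to April 17, 2006.
By the time the emergency suspension of filing deadlines began on November 10, 2006, the limitation period had already expired on April 17, 2006; that interval cannot revive it.
Although a criminal prosecution ran from October 26, 2005 to May 1, 2006, the stated rules do not make that a tolling event, so it is disregarded.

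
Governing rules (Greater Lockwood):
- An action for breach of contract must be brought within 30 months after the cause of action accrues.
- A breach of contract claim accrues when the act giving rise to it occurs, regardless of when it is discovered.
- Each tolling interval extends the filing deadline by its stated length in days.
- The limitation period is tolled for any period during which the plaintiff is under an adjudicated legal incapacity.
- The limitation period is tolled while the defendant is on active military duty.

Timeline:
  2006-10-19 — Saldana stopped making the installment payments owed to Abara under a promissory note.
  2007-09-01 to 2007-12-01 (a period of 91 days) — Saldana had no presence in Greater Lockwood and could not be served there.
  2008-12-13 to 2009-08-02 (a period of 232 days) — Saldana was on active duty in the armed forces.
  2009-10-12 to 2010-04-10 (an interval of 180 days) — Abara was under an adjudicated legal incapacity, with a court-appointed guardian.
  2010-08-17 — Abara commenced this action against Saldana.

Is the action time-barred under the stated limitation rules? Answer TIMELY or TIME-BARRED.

The claim accrued on 2006-10-19, when the wrongful act occurred.
30 months from 2006-10-19 is 2009-04-19.
The defendant's active military service from 2008-12-13 to 2009-08-02 tolled the period for 232 days, extending the deadline to 2009-12-07.
The period was tolled for 180 days by the plaintiff's legal incapacity (2009-10-12 to 2010-04-10), pushing the deadline to 2010-06-05.
No stated provision tolls the period for the defendant's absence, so the interval from 2007-09-01 to 2007-12-01 has no effect on the deadline.
Abara filed on 2010-08-17, after the 2010-06-05 deadline, so the action is time-barred.

TIME-BARRED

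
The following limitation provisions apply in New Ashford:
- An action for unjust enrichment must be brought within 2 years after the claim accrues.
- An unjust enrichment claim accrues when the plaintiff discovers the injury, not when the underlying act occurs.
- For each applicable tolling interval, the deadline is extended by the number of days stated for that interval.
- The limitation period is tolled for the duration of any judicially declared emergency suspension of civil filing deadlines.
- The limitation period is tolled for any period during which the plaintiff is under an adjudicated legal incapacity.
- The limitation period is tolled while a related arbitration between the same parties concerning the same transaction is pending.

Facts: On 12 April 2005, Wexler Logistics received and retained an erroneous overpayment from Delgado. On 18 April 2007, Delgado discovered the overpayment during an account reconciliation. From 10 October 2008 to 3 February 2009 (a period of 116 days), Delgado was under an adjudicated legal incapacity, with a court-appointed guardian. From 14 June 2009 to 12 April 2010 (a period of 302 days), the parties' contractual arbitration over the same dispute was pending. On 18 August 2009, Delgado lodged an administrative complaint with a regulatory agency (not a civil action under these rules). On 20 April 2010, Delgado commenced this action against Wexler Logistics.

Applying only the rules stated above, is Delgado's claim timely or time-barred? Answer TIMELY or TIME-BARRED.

Under the discovery rule, the claim accrued on 18 April 2007, when Delgado discovered the injury — not on the 12 April 2005 date of the underlying act.
The untolled deadline — 2 years after 18 April 2007 — is 18 April 2009.
Because the plaintiff's legal incapacity ran from 10 October 2008 to 3 February 2009, the deadline is extended by 116 days to 12 August 2009.
Because the pending related arbitration ran from 14 June 2009 to 12 April 2010, the deadline is extended by 302 days to 10 June 2010.
The other events in the timeline have no effect on the limitation period under the stated rules.
Filing on 20 April 2010 beat the 10 June 2010 deadline — the action is timely.

TIMELY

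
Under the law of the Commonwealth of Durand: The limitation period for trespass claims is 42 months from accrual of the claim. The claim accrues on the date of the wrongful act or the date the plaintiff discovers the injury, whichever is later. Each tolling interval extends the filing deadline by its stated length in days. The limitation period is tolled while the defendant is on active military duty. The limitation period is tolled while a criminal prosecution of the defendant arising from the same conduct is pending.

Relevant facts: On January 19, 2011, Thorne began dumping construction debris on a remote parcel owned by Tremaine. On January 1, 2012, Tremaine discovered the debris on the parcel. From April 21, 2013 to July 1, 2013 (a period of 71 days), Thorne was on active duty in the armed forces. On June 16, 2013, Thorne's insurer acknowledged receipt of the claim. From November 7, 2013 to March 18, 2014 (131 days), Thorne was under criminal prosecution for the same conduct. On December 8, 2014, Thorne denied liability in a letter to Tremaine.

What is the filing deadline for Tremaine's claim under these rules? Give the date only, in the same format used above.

January 19, 2016

Because discovery on January 1, 2012 post-dates the January 19, 2011 act, accrual under the later-of rule falls on January 1, 2012.
42 months from January 1, 2012 is July 1, 2015.
The period was tolled for 71 days by the defendant's active military service (April 21, 2013 to July 1, 2013), pushing the deadline to September 10, 2015.
Because the pending criminal prosecution ran from November 7, 2013 to March 18, 2014, the deadline is extended by 131 days to January 19, 2016.
The other events in the timeline have no effect on the limitation period under the stated rules.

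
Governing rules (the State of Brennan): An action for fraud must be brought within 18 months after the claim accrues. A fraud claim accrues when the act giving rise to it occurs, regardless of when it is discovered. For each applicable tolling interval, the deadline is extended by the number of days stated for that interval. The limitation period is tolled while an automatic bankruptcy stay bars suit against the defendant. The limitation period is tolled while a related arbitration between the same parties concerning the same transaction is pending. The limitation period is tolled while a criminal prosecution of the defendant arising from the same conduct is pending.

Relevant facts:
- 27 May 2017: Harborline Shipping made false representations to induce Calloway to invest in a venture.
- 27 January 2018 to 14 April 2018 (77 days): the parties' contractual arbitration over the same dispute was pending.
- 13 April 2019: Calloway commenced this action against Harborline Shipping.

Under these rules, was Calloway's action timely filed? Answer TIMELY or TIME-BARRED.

The claim accrued on 27 May 2017, the date of the act.
Adding the 18 months base period to 27 May 2017 gives a deadline of 27 November 2018, before any tolling.
The period was tolled for 77 days by the pending related arbitration (27 January 2018 to 14 April 2018), pushing the deadline to 12 February 2019.
Filing on 13 April 2019 missed the 12 February 2019 deadline — the action is time-barred.

TIME-BARRED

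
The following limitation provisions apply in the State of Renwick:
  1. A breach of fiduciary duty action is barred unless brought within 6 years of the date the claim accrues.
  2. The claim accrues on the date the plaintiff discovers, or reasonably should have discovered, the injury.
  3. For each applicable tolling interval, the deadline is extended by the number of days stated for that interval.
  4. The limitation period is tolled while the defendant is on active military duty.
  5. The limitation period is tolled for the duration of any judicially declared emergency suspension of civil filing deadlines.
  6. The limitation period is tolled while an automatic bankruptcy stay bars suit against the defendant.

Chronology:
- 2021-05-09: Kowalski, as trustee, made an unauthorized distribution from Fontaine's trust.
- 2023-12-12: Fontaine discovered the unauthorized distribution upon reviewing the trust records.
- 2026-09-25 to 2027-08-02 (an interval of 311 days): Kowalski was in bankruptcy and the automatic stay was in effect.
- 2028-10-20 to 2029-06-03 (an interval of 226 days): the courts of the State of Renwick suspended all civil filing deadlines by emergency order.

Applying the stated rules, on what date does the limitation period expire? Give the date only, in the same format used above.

Under the discovery rule, the claim accrued on 2023-12-12, when Fontaine discovered the injury — not on the 2021-05-09 date of the underlying act.
Adding the 6 years base period to 2023-12-12 gives a deadline of 2029-12-12, before any tolling.
The automatic bankruptcy stay from 2026-09-25 to 2027-08-02 tolled the period for 311 days, extending the deadline to 2030-10-19.
The emergency suspension of filing deadlines from 2028-10-20 to 2029-06-03 tolled the period for 226 days, extending the deadline to 2031-06-02.

2031-06-02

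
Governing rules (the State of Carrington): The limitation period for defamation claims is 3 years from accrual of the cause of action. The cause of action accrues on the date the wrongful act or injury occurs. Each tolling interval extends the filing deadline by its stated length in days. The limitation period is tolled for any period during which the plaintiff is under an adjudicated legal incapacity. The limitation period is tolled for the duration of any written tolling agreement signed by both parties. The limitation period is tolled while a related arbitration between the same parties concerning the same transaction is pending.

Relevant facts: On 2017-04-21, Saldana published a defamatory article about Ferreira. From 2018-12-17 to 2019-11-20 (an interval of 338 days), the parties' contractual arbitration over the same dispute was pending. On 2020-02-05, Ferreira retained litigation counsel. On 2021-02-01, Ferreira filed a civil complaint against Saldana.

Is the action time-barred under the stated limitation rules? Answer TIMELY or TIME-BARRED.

The cause of action accrued on 2017-04-21, the date of the act.
3 years from 2017-04-21 is 2020-04-21.
The pending related arbitration from 2018-12-17 to 2019-11-20 tolled the period for 338 days, extending the deadline to 2021-03-25.
None of the other events listed affects the running of the period under the stated rules.
Ferreira filed on 2021-02-01, before the 2021-03-25 deadline, so the action is timely.

TIMELY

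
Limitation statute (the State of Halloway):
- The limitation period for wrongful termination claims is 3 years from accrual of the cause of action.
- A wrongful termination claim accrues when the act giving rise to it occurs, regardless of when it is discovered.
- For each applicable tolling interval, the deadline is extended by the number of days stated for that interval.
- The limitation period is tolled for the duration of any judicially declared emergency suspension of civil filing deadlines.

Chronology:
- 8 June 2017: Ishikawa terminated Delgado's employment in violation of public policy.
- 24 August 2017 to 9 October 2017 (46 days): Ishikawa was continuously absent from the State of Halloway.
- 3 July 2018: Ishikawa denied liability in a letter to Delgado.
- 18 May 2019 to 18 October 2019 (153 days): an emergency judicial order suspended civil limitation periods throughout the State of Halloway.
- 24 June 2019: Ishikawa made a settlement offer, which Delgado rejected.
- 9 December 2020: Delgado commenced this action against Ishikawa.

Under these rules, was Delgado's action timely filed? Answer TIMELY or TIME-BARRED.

The claim accrued on 8 June 2017, when the wrongful act occurred.
The untolled deadline — 3 years after 8 June 2017 — is 8 June 2020.
The period was tolled for 153 days by the emergency suspension of filing deadlines (18 May 2019 to 18 October 2019), pushing the deadline to 8 November 2020.
Although the defendant's absence ran from 24 August 2017 to 9 October 2017, the stated rules do not make that a tolling event, so it is disregarded.
None of the other events listed affects the running of the period under the stated rules.
The 9 December 2020 filing falls after the 8 November 2020 deadline; the claim is time-barred.

TIME-BARRED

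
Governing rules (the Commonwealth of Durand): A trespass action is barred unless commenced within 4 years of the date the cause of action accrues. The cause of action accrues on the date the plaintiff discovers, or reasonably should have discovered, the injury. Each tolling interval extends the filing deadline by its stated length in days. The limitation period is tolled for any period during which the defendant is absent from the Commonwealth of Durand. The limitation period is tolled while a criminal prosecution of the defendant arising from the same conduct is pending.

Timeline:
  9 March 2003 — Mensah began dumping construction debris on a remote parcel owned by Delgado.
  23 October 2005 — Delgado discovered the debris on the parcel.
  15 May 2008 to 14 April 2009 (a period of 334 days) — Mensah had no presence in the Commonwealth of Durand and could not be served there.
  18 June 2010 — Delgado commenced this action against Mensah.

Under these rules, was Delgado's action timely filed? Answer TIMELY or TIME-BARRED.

TIMELY

Accrual is tied to discovery, so the period began on 23 October 2005 rather than on 9 March 2003 when the act occurred.
4 years from 23 October 2005 is 23 October 2009.
Because the defendant's absence from the jurisdiction ran from 15 May 2008 to 14 April 2009, the deadline is extended by 334 days to 22 September 2010.
Filing on 18 June 2010 beat the 22 September 2010 deadline — the action is timely.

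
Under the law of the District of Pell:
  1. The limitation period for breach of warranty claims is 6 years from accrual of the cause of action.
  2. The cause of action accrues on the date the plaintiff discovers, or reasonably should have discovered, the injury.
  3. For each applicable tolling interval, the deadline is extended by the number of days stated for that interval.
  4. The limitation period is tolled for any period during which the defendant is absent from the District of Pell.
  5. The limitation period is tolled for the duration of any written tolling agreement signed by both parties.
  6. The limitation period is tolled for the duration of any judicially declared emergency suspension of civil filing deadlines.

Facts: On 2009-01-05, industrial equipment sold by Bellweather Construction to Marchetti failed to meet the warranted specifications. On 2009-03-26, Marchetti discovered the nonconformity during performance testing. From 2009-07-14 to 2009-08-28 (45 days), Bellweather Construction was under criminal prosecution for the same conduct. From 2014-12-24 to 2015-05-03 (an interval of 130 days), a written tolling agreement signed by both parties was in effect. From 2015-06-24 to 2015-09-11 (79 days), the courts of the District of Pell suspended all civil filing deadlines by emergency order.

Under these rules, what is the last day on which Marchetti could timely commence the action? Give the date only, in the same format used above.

Under the discovery rule, the claim accrued on 2009-03-26, when Marchetti discovered the injury — not on the 2009-01-05 date of the underlying act.
6 years from 2009-03-26 is 2015-03-26.
The written tolling agreement from 2014-12-24 to 2015-05-03 tolled the period for 130 days, extending the deadline to 2015-08-03.
The period was tolled for 79 days by the emergency suspension of filing deadlines (2015-06-24 to 2015-09-11), pushing the deadline to 2015-10-21.
No stated provision tolls the period for a criminal prosecution, so the interval from 2009-07-14 to 2009-08-28 has no effect on the deadline.

2015-10-21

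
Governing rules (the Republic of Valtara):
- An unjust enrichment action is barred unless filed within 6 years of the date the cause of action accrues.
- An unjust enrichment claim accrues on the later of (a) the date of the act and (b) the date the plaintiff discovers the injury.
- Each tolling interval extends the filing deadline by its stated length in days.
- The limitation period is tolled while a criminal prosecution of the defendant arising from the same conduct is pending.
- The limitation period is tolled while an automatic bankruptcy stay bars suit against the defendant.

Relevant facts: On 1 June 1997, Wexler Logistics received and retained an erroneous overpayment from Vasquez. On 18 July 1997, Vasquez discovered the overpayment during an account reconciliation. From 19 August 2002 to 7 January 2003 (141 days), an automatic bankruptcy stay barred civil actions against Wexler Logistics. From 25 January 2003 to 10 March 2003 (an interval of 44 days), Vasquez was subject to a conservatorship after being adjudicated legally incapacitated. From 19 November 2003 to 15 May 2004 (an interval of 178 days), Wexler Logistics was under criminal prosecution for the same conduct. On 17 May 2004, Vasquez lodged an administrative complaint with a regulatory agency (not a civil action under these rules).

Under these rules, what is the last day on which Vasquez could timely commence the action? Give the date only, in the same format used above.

Because discovery on 18 July 1997 post-dates the 1 June 1997 act, accrual under the later-of rule falls on 18 July 1997.
6 years from 18 July 1997 is 18 July 2003.
The period was tolled for 141 days by the automatic bankruptcy stay (19 August 2002 to 7 January 2003), pushing the deadline to 6 December 2003.
Because the pending criminal prosecution ran from 19 November 2003 to 15 May 2004, the deadline is extended by 178 days to 1 June 2004.
No stated provision tolls the period for the plaintiff's incapacity, so the interval from 25 January 2003 to 10 March 2003 has no effect on the deadline.
None of the other events listed affects the running of the period under the stated rules.

1 June 2004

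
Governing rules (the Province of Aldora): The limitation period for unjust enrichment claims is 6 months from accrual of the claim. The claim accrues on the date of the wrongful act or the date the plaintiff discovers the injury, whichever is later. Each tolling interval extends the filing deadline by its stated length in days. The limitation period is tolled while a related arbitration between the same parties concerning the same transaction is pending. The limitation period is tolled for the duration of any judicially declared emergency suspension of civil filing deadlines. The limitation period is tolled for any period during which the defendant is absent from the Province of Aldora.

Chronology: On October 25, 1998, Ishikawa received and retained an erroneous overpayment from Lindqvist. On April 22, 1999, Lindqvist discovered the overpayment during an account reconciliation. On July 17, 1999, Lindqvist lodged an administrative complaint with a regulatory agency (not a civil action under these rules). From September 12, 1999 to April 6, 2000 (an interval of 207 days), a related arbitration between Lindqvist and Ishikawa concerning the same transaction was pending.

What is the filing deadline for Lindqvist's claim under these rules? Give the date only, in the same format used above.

Because discovery on April 22, 1999 post-dates the October 25, 1998 act, accrual under the later-of rule falls on April 22, 1999.
The untolled deadline — 6 months after April 22, 1999 — is October 22, 1999.
The period was tolled for 207 days by the pending related arbitration (September 12, 1999 to April 6, 2000), pushing the deadline to May 16, 2000.
Nothing else in the chronology tolls or restarts the period.

May 16, 2000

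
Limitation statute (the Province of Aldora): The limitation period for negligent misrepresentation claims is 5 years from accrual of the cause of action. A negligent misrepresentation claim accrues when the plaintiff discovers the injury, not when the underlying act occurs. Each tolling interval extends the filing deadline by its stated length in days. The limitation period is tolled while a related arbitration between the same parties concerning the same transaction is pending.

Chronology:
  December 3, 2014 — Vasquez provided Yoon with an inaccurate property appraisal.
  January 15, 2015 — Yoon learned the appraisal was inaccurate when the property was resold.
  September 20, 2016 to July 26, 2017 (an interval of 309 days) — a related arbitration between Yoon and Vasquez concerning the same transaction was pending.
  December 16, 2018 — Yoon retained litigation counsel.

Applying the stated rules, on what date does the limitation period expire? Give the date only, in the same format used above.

Accrual is tied to discovery, so the period began on January 15, 2015 rather than on December 3, 2014 when the act occurred.
5 years from January 15, 2015 is January 15, 2020.
Because the pending related arbitration ran from September 20, 2016 to July 26, 2017, the deadline is extended by 309 days to November 19, 2020.
The other events in the timeline have no effect on the limitation period under the stated rules.

November 19, 2020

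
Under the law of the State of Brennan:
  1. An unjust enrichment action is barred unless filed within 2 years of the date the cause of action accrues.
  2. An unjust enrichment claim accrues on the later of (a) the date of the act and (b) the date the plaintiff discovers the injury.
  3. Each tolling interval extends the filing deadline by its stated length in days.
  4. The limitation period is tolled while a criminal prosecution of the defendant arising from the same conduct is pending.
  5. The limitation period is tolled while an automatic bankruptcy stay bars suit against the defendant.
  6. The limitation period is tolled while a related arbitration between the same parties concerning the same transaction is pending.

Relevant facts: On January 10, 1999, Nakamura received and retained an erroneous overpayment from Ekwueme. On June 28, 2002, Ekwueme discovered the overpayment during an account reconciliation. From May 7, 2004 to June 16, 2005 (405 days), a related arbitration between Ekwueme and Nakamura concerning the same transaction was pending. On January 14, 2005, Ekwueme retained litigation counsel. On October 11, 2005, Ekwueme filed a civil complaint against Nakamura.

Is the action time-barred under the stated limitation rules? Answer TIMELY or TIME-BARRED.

TIME-BARRED

Taking the later of the act (January 10, 1999) and discovery (June 28, 2002), the claim accrued on June 28, 2002.
The untolled deadline — 2 years after June 28, 2002 — is June 28, 2004.
The pending related arbitration from May 7, 2004 to June 16, 2005 tolled the period for 405 days, extending the deadline to August 7, 2005.
Nothing else in the chronology tolls or restarts the period.
The October 11, 2005 filing falls after the August 7, 2005 deadline; the claim is time-barred.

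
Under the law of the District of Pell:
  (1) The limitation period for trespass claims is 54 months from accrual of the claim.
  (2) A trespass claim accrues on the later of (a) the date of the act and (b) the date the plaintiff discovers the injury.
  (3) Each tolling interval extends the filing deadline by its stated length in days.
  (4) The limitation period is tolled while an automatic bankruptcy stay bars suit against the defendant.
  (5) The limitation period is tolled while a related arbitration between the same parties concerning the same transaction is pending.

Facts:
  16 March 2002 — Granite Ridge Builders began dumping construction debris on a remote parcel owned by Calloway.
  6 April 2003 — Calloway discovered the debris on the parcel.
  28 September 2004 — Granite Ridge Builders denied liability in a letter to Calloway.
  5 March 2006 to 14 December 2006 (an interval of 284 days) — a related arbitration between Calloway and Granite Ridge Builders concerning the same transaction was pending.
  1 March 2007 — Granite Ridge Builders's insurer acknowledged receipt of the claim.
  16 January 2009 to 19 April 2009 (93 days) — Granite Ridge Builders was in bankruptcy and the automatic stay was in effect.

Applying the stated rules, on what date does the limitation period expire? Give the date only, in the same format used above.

16 July 2008

Taking the later of the act (16 March 2002) and discovery (6 April 2003), the claim accrued on 6 April 2003.
54 months from 6 April 2003 is 6 October 2007.
The pending related arbitration from 5 March 2006 to 14 December 2006 tolled the period for 284 days, extending the deadline to 16 July 2008.
By the time the automatic bankruptcy stay began on 16 January 2009, the limitation period had already expired on 16 July 2008; that interval cannot revive it.
The other events in the timeline have no effect on the limitation period under the stated rules.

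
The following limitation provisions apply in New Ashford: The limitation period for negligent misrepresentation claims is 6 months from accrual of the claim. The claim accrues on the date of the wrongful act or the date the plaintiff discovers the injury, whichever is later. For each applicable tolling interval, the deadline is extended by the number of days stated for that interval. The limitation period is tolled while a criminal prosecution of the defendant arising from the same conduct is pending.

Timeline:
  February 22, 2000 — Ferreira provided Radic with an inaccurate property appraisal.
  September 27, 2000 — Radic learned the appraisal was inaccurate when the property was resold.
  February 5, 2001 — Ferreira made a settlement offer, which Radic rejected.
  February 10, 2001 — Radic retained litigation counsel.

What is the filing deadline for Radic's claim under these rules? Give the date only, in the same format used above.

March 27, 2001

The claim accrued on September 27, 2000 — the later of the February 22, 2000 act and the September 27, 2000 discovery.
The untolled deadline — 6 months after September 27, 2000 — is March 27, 2001.
The other events in the timeline have no effect on the limitation period under the stated rules.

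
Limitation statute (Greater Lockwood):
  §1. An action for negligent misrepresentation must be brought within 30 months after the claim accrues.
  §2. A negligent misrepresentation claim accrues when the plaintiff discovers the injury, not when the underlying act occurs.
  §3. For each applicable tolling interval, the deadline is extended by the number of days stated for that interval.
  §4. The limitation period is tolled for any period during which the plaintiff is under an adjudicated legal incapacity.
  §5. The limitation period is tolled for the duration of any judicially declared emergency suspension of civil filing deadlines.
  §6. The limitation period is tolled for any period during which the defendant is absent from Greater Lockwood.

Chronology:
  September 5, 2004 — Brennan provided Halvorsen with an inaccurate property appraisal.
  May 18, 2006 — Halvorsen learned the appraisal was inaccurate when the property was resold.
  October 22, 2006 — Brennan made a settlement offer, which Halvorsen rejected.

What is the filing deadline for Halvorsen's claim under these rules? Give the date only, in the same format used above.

November 18, 2008

Accrual is tied to discovery, so the period began on May 18, 2006 rather than on September 5, 2004 when the act occurred.
Adding the 30 months base period to May 18, 2006 gives a deadline of November 18, 2008, before any tolling.
The other events in the timeline have no effect on the limitation period under the stated rules.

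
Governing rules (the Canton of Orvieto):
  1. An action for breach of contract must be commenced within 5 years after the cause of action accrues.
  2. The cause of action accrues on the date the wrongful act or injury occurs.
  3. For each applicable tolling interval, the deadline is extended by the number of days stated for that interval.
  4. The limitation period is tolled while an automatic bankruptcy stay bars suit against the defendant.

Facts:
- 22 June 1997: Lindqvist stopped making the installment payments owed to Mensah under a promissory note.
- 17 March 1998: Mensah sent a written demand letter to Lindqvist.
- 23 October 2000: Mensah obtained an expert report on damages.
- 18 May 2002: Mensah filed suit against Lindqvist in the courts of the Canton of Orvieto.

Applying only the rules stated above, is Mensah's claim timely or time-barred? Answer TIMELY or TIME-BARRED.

TIMELY

The claim accrued on 22 June 1997, when the wrongful act occurred.
Adding the 5 years base period to 22 June 1997 gives a deadline of 22 June 2002, before any tolling.
Nothing else in the chronology tolls or restarts the period.
Mensah filed on 18 May 2002, before the 22 June 2002 deadline, so the action is timely.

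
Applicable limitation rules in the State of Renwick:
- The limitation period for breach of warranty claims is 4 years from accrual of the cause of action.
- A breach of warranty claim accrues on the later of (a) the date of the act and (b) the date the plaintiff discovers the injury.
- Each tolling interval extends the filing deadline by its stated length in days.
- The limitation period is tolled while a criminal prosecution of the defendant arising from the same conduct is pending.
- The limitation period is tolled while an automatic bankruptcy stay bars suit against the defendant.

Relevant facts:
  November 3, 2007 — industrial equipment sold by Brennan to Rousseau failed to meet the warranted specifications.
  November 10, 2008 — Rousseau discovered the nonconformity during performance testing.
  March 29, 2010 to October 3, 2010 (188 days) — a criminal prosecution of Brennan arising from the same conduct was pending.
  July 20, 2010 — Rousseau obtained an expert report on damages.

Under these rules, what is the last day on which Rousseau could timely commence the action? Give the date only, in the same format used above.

May 17, 2013

The claim accrued on November 10, 2008 — the later of the November 3, 2007 act and the November 10, 2008 discovery.
4 years from November 10, 2008 is November 10, 2012.
Because the pending criminal prosecution ran from March 29, 2010 to October 3, 2010, the deadline is extended by 188 days to May 17, 2013.
None of the other events listed affects the running of the period under the stated rules.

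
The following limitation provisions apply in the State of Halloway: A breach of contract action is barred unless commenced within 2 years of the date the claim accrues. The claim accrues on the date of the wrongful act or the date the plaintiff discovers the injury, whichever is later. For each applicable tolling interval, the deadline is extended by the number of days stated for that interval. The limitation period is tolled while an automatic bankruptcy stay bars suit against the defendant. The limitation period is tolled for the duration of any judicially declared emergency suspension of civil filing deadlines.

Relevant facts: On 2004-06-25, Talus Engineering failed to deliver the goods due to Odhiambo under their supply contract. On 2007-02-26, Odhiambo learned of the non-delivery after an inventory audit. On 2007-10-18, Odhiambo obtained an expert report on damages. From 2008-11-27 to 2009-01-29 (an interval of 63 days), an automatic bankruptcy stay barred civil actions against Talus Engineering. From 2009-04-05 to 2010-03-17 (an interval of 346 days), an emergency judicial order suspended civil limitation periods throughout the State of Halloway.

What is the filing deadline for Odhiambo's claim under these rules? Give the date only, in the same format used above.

Because discovery on 2007-02-26 post-dates the 2004-06-25 act, accrual under the later-of rule falls on 2007-02-26.
The untolled deadline — 2 years after 2007-02-26 — is 2009-02-26.
The automatic bankruptcy stay from 2008-11-27 to 2009-01-29 tolled the period for 63 days, extending the deadline to 2009-04-30.
The period was tolled for 346 days by the emergency suspension of filing deadlines (2009-04-05 to 2010-03-17), pushing the deadline to 2010-04-11.
None of the other events listed affects the running of the period under the stated rules.

2010-04-11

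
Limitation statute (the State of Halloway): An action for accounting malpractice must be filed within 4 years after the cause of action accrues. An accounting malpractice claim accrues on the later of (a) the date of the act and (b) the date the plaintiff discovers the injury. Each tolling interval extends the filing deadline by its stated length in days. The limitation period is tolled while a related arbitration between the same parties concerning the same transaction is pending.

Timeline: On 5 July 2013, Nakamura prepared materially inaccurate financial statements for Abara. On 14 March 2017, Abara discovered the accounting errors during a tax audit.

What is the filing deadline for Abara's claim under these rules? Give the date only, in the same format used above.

The claim accrued on 14 March 2017 — the later of the 5 July 2013 act and the 14 March 2017 discovery.
Adding the 4 years base period to 14 March 2017 gives a deadline of 14 March 2021, before any tolling.

14 March 2021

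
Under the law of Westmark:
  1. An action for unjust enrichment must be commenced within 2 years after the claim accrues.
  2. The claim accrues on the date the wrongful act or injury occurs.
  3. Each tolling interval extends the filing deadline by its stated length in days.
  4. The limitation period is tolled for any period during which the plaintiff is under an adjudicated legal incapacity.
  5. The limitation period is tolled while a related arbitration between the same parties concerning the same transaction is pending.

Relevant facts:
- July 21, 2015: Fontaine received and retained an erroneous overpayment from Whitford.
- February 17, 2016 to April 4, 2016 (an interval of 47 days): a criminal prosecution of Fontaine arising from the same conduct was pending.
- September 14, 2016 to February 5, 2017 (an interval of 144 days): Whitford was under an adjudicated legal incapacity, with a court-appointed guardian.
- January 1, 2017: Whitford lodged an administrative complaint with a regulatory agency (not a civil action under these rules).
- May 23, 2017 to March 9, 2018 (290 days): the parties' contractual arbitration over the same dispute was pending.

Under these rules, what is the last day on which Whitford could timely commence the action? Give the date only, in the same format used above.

September 28, 2018

The claim accrued on July 21, 2015, the date of the act.
Adding the 2 years base period to July 21, 2015 gives a deadline of July 21, 2017, before any tolling.
The period was tolled for 144 days by the plaintiff's legal incapacity (September 14, 2016 to February 5, 2017), pushing the deadline to December 12, 2017.
Because the pending related arbitration ran from May 23, 2017 to March 9, 2018, the deadline is extended by 290 days to September 28, 2018.
The pending criminal prosecution from February 17, 2016 to April 4, 2016 does not toll the period, because no stated rule makes a criminal prosecution a tolling event.
None of the other events listed affects the running of the period under the stated rules.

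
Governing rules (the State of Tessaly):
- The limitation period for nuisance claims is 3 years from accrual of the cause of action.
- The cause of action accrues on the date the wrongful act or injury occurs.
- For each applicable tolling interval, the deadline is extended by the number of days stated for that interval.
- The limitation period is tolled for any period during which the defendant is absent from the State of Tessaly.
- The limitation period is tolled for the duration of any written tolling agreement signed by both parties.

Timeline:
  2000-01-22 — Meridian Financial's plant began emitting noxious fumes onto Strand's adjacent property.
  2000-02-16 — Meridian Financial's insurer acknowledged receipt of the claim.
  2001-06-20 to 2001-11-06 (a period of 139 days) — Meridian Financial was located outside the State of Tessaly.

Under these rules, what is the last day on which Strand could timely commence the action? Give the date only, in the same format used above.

2003-06-10

The cause of action accrued on 2000-01-22, the date of the act.
Adding the 3 years base period to 2000-01-22 gives a deadline of 2003-01-22, before any tolling.
The period was tolled for 139 days by the defendant's absence from the jurisdiction (2001-06-20 to 2001-11-06), pushing the deadline to 2003-06-10.
None of the other events listed affects the running of the period under the stated rules.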